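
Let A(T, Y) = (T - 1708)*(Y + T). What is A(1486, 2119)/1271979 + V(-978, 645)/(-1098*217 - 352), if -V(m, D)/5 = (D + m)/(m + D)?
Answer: -63654003895/101172361674 ≈ -0.62916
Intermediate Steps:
A(T, Y) = (-1708 + T)*(T + Y)
V(m, D) = -5 (V(m, D) = -5*(D + m)/(m + D) = -5*(D + m)/(D + m) = -5*1 = -5)
A(1486, 2119)/1271979 + V(-978, 645)/(-1098*217 - 352) = (1486**2 - 1708*1486 - 1708*2119 + 1486*2119)/1271979 - 5/(-1098*217 - 352) = (2208196 - 2538088 - 3619252 + 3148834)*(1/1271979) - 5/(-238266 - 352) = -800310*1/1271979 - 5/(-238618) = -266770/423993 - 5*(-1/238618) = -266770/423993 + 5/238618 = -63654003895/101172361674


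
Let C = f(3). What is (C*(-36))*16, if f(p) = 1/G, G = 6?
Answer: -96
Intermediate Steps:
f(p) = 1/6
C = 1/6 ≈ 0.16667
(C*(-36))*16 = ((1/6)*(-36))*16 = -6*16 = -96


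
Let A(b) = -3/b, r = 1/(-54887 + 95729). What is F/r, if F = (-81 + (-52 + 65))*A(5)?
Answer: 8331768/5 ≈ 1.6664e+6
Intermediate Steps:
r = 1/40842 ≈ 2.4485e-5
F = 204/5 (F = (-81 + (-52 + 65))*(-3/5) = (-81 + 13)*(-3*⅕) = -68*(-⅗) = 204/5 ≈ 40.800)
F/r = 204/(5*(1/40842)) = (204/5)*40842 = 8331768/5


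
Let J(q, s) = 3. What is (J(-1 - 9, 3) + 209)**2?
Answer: 44944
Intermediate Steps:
(J(-1 - 9, 3) + 209)**2 = (3 + 209)**2 = 212**2 = 44944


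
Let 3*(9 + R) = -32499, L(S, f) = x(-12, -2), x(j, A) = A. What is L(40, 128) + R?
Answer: -10844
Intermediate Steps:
L(S, f) = -2
R = -10842 (R = -9 + (⅓)*(-32499) = -9 - 10833 = -10842)
L(40, 128) + R = -2 - 10842 = -10844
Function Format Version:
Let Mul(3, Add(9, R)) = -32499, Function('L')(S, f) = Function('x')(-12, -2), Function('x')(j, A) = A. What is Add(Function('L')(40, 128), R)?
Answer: -10844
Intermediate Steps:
Function('L')(S, f) = -2
R = -10842 (R = Add(-9, Mul(Rational(1, 3), -32499)) = Add(-9, -10833) = -10842)
Add(Function('L')(40, 128), R) = Add(-2, -10842) = -10844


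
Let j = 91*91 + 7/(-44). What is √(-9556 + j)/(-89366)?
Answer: -I*√617177/1966052 ≈ -0.00039959*I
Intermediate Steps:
j = 364357/44 (j = 8281 + 7*(-1/44) = 8281 - 7/44 = 364357/44 ≈ 8280.8)
√(-9556 + j)/(-89366) = √(-9556 + 364357/44)/(-89366) = √(-56107/44)*(-1/89366) = (I*√617177/22)*(-1/89366) = -I*√617177/1966052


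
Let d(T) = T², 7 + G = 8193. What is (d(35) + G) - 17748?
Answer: -8337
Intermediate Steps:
G = 8186 (G = -7 + 8193 = 8186)
(d(35) + G) - 17748 = (35² + 8186) - 17748 = (1225 + 8186) - 17748 = 9411 - 17748 = -8337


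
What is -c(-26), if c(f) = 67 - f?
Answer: -93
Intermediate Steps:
-c(-26) = -(67 - 1*(-26)) = -(67 + 26) = -1*93 = -93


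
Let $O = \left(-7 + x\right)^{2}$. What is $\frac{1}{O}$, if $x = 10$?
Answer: $\frac{1}{9} \approx 0.11111$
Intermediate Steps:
$O = 9$ ($O = \left(-7 + 10\right)^{2} = 3^{2} = 9$)
$\frac{1}{O} = \frac{1}{9}$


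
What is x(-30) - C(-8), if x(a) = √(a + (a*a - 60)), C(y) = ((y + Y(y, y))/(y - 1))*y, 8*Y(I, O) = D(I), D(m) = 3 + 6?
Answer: 55/9 + 9*√10 ≈ 34.572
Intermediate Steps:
D(m) = 9
Y(I, O) = 9/8 (Y(I, O) = (⅛)*9 = 9/8)
C(y) = y*(9/8 + y)/(-1 + y) (C(y) = ((y + 9/8)/(y - 1))*y = ((9/8 + y)/(-1 + y))*y = y*(9/8 + y)/(-1 + y))
x(a) = √(-60 + a + a²) (x(a) = √(a + (a² - 60)) = √(a + (-60 + a²)) = √(-60 + a + a²))
x(-30) - C(-8) = √(-60 - 30 + (-30)²) - (-8)*(9 + 8*(-8))/(8*(-1 - 8)) = √(-60 - 30 + 900) - (-8)*(9 - 64)/(8*(-9)) = √810 - (-8)*(-1)*(-55)/(8*9) = 9*√10 - 1*(-55/9) = 9*√10 + 55/9 = 55/9 + 9*√10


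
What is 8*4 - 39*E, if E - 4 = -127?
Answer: 4829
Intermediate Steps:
E = -123 (E = 4 - 127 = -123)
8*4 - 39*E = 8*4 - 39*(-123) = 32 + 4797 = 4829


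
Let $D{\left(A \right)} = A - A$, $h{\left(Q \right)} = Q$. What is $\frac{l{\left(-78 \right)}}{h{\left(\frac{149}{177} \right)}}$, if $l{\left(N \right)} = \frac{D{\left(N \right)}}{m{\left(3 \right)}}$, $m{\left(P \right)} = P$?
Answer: $0$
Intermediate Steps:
$D{\left(A \right)} = 0$
$l{\left(N \right)} = 0$ ($l{\left(N \right)} = \frac{0}{3} = 0 \cdot \frac{1}{3} = 0$)
$\frac{l{\left(-78 \right)}}{h{\left(\frac{149}{177} \right)}} = \frac{0}{149 \cdot \frac{1}{177}} = \frac{0}{\frac{149}{177}} = 0 \cdot \frac{177}{149} = 0$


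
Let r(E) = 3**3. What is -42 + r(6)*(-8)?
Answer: -258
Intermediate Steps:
r(E) = 27
-42 + r(6)*(-8) = -42 + 27*(-8) = -42 - 216 = -258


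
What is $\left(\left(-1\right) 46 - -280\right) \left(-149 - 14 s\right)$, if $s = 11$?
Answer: $-70902$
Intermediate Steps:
$\left(\left(-1\right) 46 - -280\right) \left(-149 - 14 s\right) = \left(\left(-1\right) 46 - -280\right) \left(-149 - 154\right) = \left(-46 + 280\right) \left(-149 - 154\right) = 234 \left(-303\right) = -70902$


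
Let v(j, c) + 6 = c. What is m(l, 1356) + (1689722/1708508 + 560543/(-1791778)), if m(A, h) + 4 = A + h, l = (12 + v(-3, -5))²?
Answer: 517995528674993/382658380903 ≈ 1353.7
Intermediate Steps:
v(j, c) = -6 + c
l = 1 (l = (12 + (-6 - 5))² = (12 - 11)² = 1² = 1)
m(A, h) = -4 + A + h (m(A, h) = -4 + (A + h) = -4 + A + h)
m(l, 1356) + (1689722/1708508 + 560543/(-1791778)) = (-4 + 1 + 1356) + (1689722/1708508 + 560543/(-1791778)) = 1353 + (1689722*(1/1708508) + 560543*(-1/1791778)) = 1353 + (844861/854254 - 560543/1791778) = 1353 + 258739313234/382658380903 = 517995528674993/382658380903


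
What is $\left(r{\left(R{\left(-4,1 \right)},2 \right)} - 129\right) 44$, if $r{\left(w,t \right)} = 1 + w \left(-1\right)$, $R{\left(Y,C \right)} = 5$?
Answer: $-5852$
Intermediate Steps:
$r{\left(w,t \right)} = 1 - w$
$\left(r{\left(R{\left(-4,1 \right)},2 \right)} - 129\right) 44 = \left(\left(1 - 5\right) - 129\right) 44 = \left(-4 - 129\right) 44 = \left(-133\right) 44 = -5852$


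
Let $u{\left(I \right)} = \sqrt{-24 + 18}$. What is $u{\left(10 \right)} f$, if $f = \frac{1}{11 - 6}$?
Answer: $\frac{i \sqrt{6}}{5} \approx 0.4899 i$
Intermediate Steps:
$f = \frac{1}{5}$ ($f = \frac{1}{11 - 6} = \frac{1}{5} \approx 0.2$)
$u{\left(I \right)} = i \sqrt{6}$ ($u{\left(I \right)} = \sqrt{-6} = i \sqrt{6}$)
$u{\left(10 \right)} f = i \sqrt{6} \cdot \frac{1}{5} = \frac{i \sqrt{6}}{5}$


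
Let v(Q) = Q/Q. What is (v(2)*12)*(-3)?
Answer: -36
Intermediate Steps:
v(Q) = 1
(v(2)*12)*(-3) = (1*12)*(-3) = 12*(-3) = -36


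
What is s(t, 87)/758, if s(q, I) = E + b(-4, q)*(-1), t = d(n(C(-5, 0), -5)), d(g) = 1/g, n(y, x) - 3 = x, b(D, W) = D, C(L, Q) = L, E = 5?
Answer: 9/758 ≈ 0.011873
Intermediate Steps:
n(y, x) = 3 + x
t = -½ (t = 1/(3 - 5) = 1/(-2) = -½ ≈ -0.50000)
s(q, I) = 9 (s(q, I) = 5 - 4*(-1) = 5 + 4 = 9)
s(t, 87)/758 = 9/758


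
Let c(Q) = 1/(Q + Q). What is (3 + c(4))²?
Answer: 625/64 ≈ 9.7656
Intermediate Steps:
c(Q) = 1/(2*Q)
(3 + c(4))² = (3 + (½)/4)² = (3 + (½)*(¼))² = (3 + ⅛)² = (25/8)² = 625/64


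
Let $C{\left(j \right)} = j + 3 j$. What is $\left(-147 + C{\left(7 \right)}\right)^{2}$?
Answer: $14161$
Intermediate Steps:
$C{\left(j \right)} = 4 j$
$\left(-147 + C{\left(7 \right)}\right)^{2} = \left(-147 + 4 \cdot 7\right)^{2} = \left(-147 + 28\right)^{2} = \left(-119\right)^{2} = 14161$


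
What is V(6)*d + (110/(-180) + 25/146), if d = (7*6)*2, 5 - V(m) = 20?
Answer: -828109/657 ≈ -1260.4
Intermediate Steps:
V(m) = -15 (V(m) = 5 - 1*20 = 5 - 20 = -15)
d = 84 (d = 42*2 = 84)
V(6)*d + (110/(-180) + 25/146) = -15*84 + (110/(-180) + 25/146) = -1260 + (110*(-1/180) + 25*(1/146)) = -1260 + (-11/18 + 25/146) = -1260 - 289/657 = -828109/657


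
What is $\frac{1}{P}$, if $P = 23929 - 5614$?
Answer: $\frac{1}{18315} \approx 5.46 \cdot 10^{-5}$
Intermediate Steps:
$P = 18315$
$\frac{1}{P} = \frac{1}{18315}$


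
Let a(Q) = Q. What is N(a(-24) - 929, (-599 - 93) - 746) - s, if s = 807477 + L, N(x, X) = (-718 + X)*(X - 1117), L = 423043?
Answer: 4278060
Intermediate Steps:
N(x, X) = (-1117 + X)*(-718 + X) (N(x, X) = (-718 + X)*(-1117 + X) = (-1117 + X)*(-718 + X))
s = 1230520 (s = 807477 + 423043 = 1230520)
N(a(-24) - 929, (-599 - 93) - 746) - s = (802006 + ((-599 - 93) - 746)² - 1835*((-599 - 93) - 746)) - 1*1230520 = (802006 + (-692 - 746)² - 1835*(-692 - 746)) - 1230520 = (802006 + (-1438)² - 1835*(-1438)) - 1230520 = (802006 + 2067844 + 2638730) - 1230520 = 5508580 - 1230520 = 4278060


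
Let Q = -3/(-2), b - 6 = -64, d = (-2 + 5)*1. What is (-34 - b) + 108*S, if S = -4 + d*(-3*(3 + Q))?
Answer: -4782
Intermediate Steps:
d = 3 (d = 3*1 = 3)
b = -58 (b = 6 - 64 = -58)
Q = 3/2 (Q = -3*(-1/2) = 3/2 ≈ 1.5000)
S = -89/2 (S = -4 + 3*(-3*(3 + 3/2)) = -4 + 3*(-3*9/2) = -4 + 3*(-27/2) = -4 - 81/2 = -89/2 ≈ -44.500)
(-34 - b) + 108*S = (-34 - 1*(-58)) + 108*(-89/2) = (-34 + 58) - 4806 = 24 - 4806 = -4782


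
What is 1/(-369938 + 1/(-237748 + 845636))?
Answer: -607888/224880870943 ≈ -2.7032e-6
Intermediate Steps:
1/(-369938 + 1/(-237748 + 845636)) = 1/(-369938 + 1/607888) = 1/(-224880870943/607888) = -607888/224880870943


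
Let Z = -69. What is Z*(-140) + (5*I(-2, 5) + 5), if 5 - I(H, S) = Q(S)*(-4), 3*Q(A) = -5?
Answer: 28970/3 ≈ 9656.7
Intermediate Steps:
Q(A) = -5/3 (Q(A) = (⅓)*(-5) = -5/3)
I(H, S) = -5/3 (I(H, S) = 5 - (-5)*(-4)/3 = 5 - 1*20/3 = 5 - 20/3 = -5/3)
Z*(-140) + (5*I(-2, 5) + 5) = -69*(-140) + (5*(-5/3) + 5) = 9660 + (-25/3 + 5) = 9660 - 10/3 = 28970/3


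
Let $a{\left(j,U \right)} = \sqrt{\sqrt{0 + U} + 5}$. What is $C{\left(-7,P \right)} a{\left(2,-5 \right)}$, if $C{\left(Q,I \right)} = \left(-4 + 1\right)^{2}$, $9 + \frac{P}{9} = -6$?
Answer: $9 \sqrt{5 + i \sqrt{5}} \approx 20.599 + 4.3963 i$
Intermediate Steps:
$P = -135$ ($P = -81 + 9 \left(-6\right) = -81 - 54 = -135$)
$C{\left(Q,I \right)} = 9$ ($C{\left(Q,I \right)} = \left(-3\right)^{2} = 9$)
$a{\left(j,U \right)} = \sqrt{5 + \sqrt{U}}$ ($a{\left(j,U \right)} = \sqrt{\sqrt{U} + 5} = \sqrt{5 + \sqrt{U}}$)
$C{\left(-7,P \right)} a{\left(2,-5 \right)} = 9 \sqrt{5 + \sqrt{-5}} = 9 \sqrt{5 + i \sqrt{5}}$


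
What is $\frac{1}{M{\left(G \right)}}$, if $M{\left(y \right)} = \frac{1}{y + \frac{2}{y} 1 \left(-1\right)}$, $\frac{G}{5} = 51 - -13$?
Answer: $\frac{51199}{160} \approx 319.99$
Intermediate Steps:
$G = 320$ ($G = 5 \left(51 - -13\right) = 5 \left(51 + 13\right) = 5 \cdot 64 = 320$)
$M{\left(y \right)} = \frac{1}{y - \frac{2}{y}}$ ($M{\left(y \right)} = \frac{1}{y + \frac{2}{y} \left(-1\right)} = \frac{1}{y - \frac{2}{y}}$)
$\frac{1}{M{\left(G \right)}} = \frac{1}{320 \frac{1}{-2 + 320^{2}}} = \frac{1}{320 \frac{1}{-2 + 102400}} = \frac{1}{320 \cdot \frac{1}{102398}} = \frac{1}{\frac{160}{51199}} = \frac{51199}{160}$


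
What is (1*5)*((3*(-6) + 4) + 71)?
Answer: 285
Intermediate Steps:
(1*5)*((3*(-6) + 4) + 71) = 5*((-18 + 4) + 71) = 5*(-14 + 71) = 5*57 = 285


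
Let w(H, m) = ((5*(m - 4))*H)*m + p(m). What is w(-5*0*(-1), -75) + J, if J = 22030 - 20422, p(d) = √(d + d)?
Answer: 1608 + 5*I*√6 ≈ 1608.0 + 12.247*I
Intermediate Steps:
p(d) = √2*√d (p(d) = √(2*d) = √2*√d)
J = 1608
w(H, m) = √2*√m + H*m*(-20 + 5*m) (w(H, m) = ((5*(m - 4))*H)*m + √2*√m = ((5*(-4 + m))*H)*m + √2*√m = ((-20 + 5*m)*H)*m + √2*√m = (H*(-20 + 5*m))*m + √2*√m = H*m*(-20 + 5*m) + √2*√m = √2*√m + H*m*(-20 + 5*m))
w(-5*0*(-1), -75) + J = (√2*√(-75) - 20*-5*0*(-1)*(-75) + 5*(-5*0*(-1))*(-75)²) + 1608 = (√2*(5*I*√3) - 20*0*(-1)*(-75) + 5*(0*(-1))*5625) + 1608 = (5*I*√6 - 20*0*(-75) + 5*0*5625) + 1608 = (5*I*√6 + 0 + 0) + 1608 = 5*I*√6 + 1608 = 1608 + 5*I*√6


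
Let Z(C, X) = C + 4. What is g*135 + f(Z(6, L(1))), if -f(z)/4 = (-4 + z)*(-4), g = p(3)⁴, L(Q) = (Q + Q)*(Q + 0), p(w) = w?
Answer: 11031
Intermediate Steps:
L(Q) = 2*Q² (L(Q) = (2*Q)*Q = 2*Q²)
Z(C, X) = 4 + C
g = 81 (g = 3⁴ = 81)
f(z) = -64 + 16*z (f(z) = -4*(-4 + z)*(-4) = -4*(16 - 4*z) = -64 + 16*z)
g*135 + f(Z(6, L(1))) = 81*135 + (-64 + 16*(4 + 6)) = 10935 + (-64 + 16*10) = 10935 + (-64 + 160) = 10935 + 96 = 11031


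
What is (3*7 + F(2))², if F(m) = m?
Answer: 529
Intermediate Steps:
(3*7 + F(2))² = (3*7 + 2)² = (21 + 2)² = 23² = 529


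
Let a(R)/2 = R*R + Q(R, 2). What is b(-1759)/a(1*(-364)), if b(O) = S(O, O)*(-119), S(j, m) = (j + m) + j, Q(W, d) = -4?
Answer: 209321/88328 ≈ 2.3698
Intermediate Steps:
S(j, m) = m + 2*j
a(R) = -8 + 2*R**2 (a(R) = 2*(R*R - 4) = 2*(R**2 - 4) = 2*(-4 + R**2) = -8 + 2*R**2)
b(O) = -357*O (b(O) = (O + 2*O)*(-119) = (3*O)*(-119) = -357*O)
b(-1759)/a(1*(-364)) = (-357*(-1759))/(-8 + 2*(1*(-364))**2) = 627963/(-8 + 2*(-364)**2) = 627963/(-8 + 2*132496) = 627963/(-8 + 264992) = 627963/264984 = 627963*(1/264984) = 209321/88328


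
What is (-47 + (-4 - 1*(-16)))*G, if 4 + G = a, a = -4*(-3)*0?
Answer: 140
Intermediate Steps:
a = 0 (a = 12*0 = 0)
G = -4 (G = -4 + 0 = -4)
(-47 + (-4 - 1*(-16)))*G = (-47 + (-4 - 1*(-16)))*(-4) = (-47 + (-4 + 16))*(-4) = (-47 + 12)*(-4) = -35*(-4) = 140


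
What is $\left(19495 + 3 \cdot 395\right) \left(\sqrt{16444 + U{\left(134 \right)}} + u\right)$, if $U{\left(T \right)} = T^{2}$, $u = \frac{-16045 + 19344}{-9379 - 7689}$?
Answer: $- \frac{17055830}{4267} + 413600 \sqrt{86} \approx 3.8316 \cdot 10^{6}$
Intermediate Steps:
$u = - \frac{3299}{17068}$ ($u = \frac{3299}{-17068} = 3299 \left(- \frac{1}{17068}\right) = - \frac{3299}{17068} \approx -0.19329$)
$\left(19495 + 3 \cdot 395\right) \left(\sqrt{16444 + U{\left(134 \right)}} + u\right) = \left(19495 + 3 \cdot 395\right) \left(\sqrt{16444 + 134^{2}} - \frac{3299}{17068}\right) = \left(19495 + 1185\right) \left(\sqrt{16444 + 17956} - \frac{3299}{17068}\right) = 20680 \left(\sqrt{34400} - \frac{3299}{17068}\right) = 20680 \left(20 \sqrt{86} - \frac{3299}{17068}\right) = 20680 \left(- \frac{3299}{17068} + 20 \sqrt{86}\right) = - \frac{17055830}{4267} + 413600 \sqrt{86}$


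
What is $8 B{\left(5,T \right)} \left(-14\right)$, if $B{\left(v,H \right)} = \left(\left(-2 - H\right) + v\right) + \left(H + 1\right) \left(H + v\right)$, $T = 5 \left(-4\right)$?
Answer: $-34496$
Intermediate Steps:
$T = -20$
$B{\left(v,H \right)} = -2 + v - H + \left(1 + H\right) \left(H + v\right)$ ($B{\left(v,H \right)} = \left(-2 + v - H\right) + \left(1 + H\right) \left(H + v\right) = -2 + v - H + \left(1 + H\right) \left(H + v\right)$)
$8 B{\left(5,T \right)} \left(-14\right) = 8 \left(-2 + \left(-20\right)^{2} + 2 \cdot 5 - 100\right) \left(-14\right) = 8 \left(-2 + 400 + 10 - 100\right) \left(-14\right) = 8 \cdot 308 \left(-14\right) = 2464 \left(-14\right) = -34496$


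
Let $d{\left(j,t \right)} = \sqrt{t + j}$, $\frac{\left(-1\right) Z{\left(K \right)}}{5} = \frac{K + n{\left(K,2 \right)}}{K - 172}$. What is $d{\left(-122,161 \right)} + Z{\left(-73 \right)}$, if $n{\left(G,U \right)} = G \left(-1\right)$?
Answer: $\sqrt{39} \approx 6.245$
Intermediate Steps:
$n{\left(G,U \right)} = - G$
$Z{\left(K \right)} = 0$ ($Z{\left(K \right)} = - 5 \frac{K - K}{K - 172} = - 5 \frac{0}{-172 + K} = \left(-5\right) 0 = 0$)
$d{\left(j,t \right)} = \sqrt{j + t}$
$d{\left(-122,161 \right)} + Z{\left(-73 \right)} = \sqrt{-122 + 161} + 0 = \sqrt{39} + 0 = \sqrt{39}$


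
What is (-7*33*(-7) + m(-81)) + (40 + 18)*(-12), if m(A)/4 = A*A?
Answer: 27165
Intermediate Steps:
m(A) = 4*A² (m(A) = 4*(A*A) = 4*A²)
(-7*33*(-7) + m(-81)) + (40 + 18)*(-12) = (-7*33*(-7) + 4*(-81)²) + (40 + 18)*(-12) = (-231*(-7) + 4*6561) + 58*(-12) = (1617 + 26244) - 696 = 27861 - 696 = 27165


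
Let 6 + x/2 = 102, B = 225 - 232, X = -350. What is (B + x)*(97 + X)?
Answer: -46805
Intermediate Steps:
B = -7
x = 192 (x = -12 + 2*102 = -12 + 204 = 192)
(B + x)*(97 + X) = (-7 + 192)*(97 - 350) = 185*(-253) = -46805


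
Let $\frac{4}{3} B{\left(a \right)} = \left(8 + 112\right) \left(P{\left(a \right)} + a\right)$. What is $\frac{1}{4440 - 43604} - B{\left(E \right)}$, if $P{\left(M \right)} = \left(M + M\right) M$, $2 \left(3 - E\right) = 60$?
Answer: $- \frac{5043931561}{39164} \approx -1.2879 \cdot 10^{5}$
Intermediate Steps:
$E = -27$ ($E = 3 - 30 = -27$)
$P{\left(M \right)} = 2 M^{2}$ ($P{\left(M \right)} = 2 M M = 2 M^{2}$)
$B{\left(a \right)} = 90 a + 180 a^{2}$ ($B{\left(a \right)} = \frac{3 \left(8 + 112\right) \left(2 a^{2} + a\right)}{4} = \frac{3 \cdot 120 \left(a + 2 a^{2}\right)}{4} = \frac{3 \left(120 a + 240 a^{2}\right)}{4} = 90 a + 180 a^{2}$)
$\frac{1}{4440 - 43604} - B{\left(E \right)} = \frac{1}{4440 - 43604} - 90 \left(-27\right) \left(1 + 2 \left(-27\right)\right) = \frac{1}{-39164} - 90 \left(-27\right) \left(1 - 54\right) = - \frac{1}{39164} - 90 \left(-27\right) \left(-53\right) = - \frac{1}{39164} - 128790 = - \frac{5043931561}{39164}$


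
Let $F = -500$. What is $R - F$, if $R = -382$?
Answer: $118$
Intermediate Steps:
$R - F = -382 - -500 = -382 + 500 = 118$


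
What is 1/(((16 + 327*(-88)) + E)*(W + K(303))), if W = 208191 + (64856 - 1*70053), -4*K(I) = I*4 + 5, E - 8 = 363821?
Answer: 4/271660207371 ≈ 1.4724e-11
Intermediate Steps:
E = 363829 (E = 8 + 363821 = 363829)
K(I) = -5/4 - I (K(I) = -(I*4 + 5)/4 = -(4*I + 5)/4 = -(5 + 4*I)/4 = -5/4 - I)
W = 202994 (W = 208191 + (64856 - 70053) = 208191 - 5197 = 202994)
1/(((16 + 327*(-88)) + E)*(W + K(303))) = 1/(((16 + 327*(-88)) + 363829)*(202994 + (-5/4 - 1*303))) = 1/(((16 - 28776) + 363829)*(202994 + (-5/4 - 303))) = 1/((-28760 + 363829)*(202994 - 1217/4)) = 1/(335069*(810759/4)) = 1/(271660207371/4) = 4/271660207371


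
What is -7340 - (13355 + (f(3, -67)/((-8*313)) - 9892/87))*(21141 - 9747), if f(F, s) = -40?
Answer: -1369527603892/9077 ≈ -1.5088e+8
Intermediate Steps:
-7340 - (13355 + (f(3, -67)/((-8*313)) - 9892/87))*(21141 - 9747) = -7340 - (13355 + (-40/((-8*313)) - 9892/87))*(21141 - 9747) = -7340 - (13355 + (-40/(-2504) - 9892*1/87))*11394 = -7340 - (13355 + (-40*(-1/2504) - 9892/87))*11394 = -7340 - (13355 + (5/313 - 9892/87))*11394 = -7340 - (13355 - 3095761/27231)*11394 = -7340 - 360574244*11394/27231 = -7340 - 1*1369460978712/9077 = -7340 - 1369460978712/9077 = -1369527603892/9077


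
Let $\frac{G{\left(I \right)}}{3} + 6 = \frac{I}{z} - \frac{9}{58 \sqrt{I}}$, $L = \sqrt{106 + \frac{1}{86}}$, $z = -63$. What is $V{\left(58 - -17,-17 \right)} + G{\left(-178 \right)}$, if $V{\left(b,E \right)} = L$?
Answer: $- \frac{200}{21} + \frac{3 \sqrt{87118}}{86} + \frac{27 i \sqrt{178}}{10324} \approx 0.77239 + 0.034892 i$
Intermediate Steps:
$L = \frac{3 \sqrt{87118}}{86}$ ($L = \sqrt{106 + \frac{1}{86}} = \sqrt{\frac{9117}{86}} = \frac{3 \sqrt{87118}}{86} \approx 10.296$)
$V{\left(b,E \right)} = \frac{3 \sqrt{87118}}{86}$
$G{\left(I \right)} = -18 - \frac{27}{58 \sqrt{I}} - \frac{I}{21}$ ($G{\left(I \right)} = -18 + 3 \left(\frac{I}{-63} - \frac{9}{58 \sqrt{I}}\right) = -18 + 3 \left(I \left(- \frac{1}{63}\right) - 9 \frac{1}{58 \sqrt{I}}\right) = -18 + 3 \left(- \frac{I}{63} - \frac{9}{58 \sqrt{I}}\right) = -18 + 3 \left(- \frac{9}{58 \sqrt{I}} - \frac{I}{63}\right) = -18 - \left(\frac{I}{21} + \frac{27}{58 \sqrt{I}}\right) = -18 - \frac{27}{58 \sqrt{I}} - \frac{I}{21}$)
$V{\left(58 - -17,-17 \right)} + G{\left(-178 \right)} = \frac{3 \sqrt{87118}}{86} - \left(\frac{200}{21} - \frac{27 i \sqrt{178}}{10324}\right) = - \frac{200}{21} + \frac{3 \sqrt{87118}}{86} + \frac{27 i \sqrt{178}}{10324}$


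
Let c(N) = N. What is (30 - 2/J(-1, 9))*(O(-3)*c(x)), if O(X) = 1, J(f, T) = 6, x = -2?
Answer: -178/3 ≈ -59.333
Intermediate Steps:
(30 - 2/J(-1, 9))*(O(-3)*c(x)) = (30 - 2/6)*(1*(-2)) = (30 - 2*⅙)*(-2) = (30 - ⅓)*(-2) = (89/3)*(-2) = -178/3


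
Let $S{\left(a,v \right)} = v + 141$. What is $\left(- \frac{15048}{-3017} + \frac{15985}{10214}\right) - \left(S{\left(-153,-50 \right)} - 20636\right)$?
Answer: $\frac{633309209727}{30815638} \approx 20552.0$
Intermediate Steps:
$S{\left(a,v \right)} = 141 + v$
$\left(- \frac{15048}{-3017} + \frac{15985}{10214}\right) - \left(S{\left(-153,-50 \right)} - 20636\right) = \left(- \frac{15048}{-3017} + \frac{15985}{10214}\right) - \left(\left(141 - 50\right) - 20636\right) = \left(\left(-15048\right) \left(- \frac{1}{3017}\right) + 15985 \cdot \frac{1}{10214}\right) - \left(91 - 20636\right) = \left(\frac{15048}{3017} + \frac{15985}{10214}\right) - -20545 = \frac{201927017}{30815638} + 20545 = \frac{633309209727}{30815638}$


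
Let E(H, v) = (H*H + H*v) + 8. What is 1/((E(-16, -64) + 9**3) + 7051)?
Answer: 1/9068 ≈ 0.00011028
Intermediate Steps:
E(H, v) = 8 + H**2 + H*v (E(H, v) = (H**2 + H*v) + 8 = 8 + H**2 + H*v)
1/((E(-16, -64) + 9**3) + 7051) = 1/(((8 + (-16)**2 - 16*(-64)) + 9**3) + 7051) = 1/(((8 + 256 + 1024) + 729) + 7051) = 1/((1288 + 729) + 7051) = 1/(2017 + 7051) = 1/9068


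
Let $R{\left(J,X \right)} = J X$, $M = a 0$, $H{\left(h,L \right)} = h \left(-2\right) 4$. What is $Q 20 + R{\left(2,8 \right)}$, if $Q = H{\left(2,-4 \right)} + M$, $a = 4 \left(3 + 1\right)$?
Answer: $-304$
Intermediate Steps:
$H{\left(h,L \right)} = - 8 h$ ($H{\left(h,L \right)} = - 2 h 4 = - 8 h$)
$a = 16$ ($a = 4 \cdot 4 = 16$)
$M = 0$ ($M = 16 \cdot 0 = 0$)
$Q = -16$ ($Q = \left(-8\right) 2 + 0 = -16 + 0 = -16$)
$Q 20 + R{\left(2,8 \right)} = \left(-16\right) 20 + 2 \cdot 8 = -320 + 16 = -304$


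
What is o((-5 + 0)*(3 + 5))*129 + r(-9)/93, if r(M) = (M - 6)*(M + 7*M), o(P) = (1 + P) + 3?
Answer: -143604/31 ≈ -4632.4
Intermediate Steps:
o(P) = 4 + P
r(M) = 8*M*(-6 + M) (r(M) = (-6 + M)*(8*M) = 8*M*(-6 + M))
o((-5 + 0)*(3 + 5))*129 + r(-9)/93 = (4 + (-5 + 0)*(3 + 5))*129 + (8*(-9)*(-6 - 9))/93 = (4 - 5*8)*129 + (8*(-9)*(-15))*(1/93) = (4 - 40)*129 + 1080*(1/93) = -36*129 + 360/31 = -4644 + 360/31 = -143604/31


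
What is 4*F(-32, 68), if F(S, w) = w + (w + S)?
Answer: 416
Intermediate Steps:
F(S, w) = S + 2*w (F(S, w) = w + (S + w) = S + 2*w)
4*F(-32, 68) = 4*(-32 + 2*68) = 4*(-32 + 136) = 4*104 = 416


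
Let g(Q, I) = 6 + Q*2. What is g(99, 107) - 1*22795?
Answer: -22591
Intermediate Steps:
g(Q, I) = 6 + 2*Q
g(99, 107) - 1*22795 = (6 + 2*99) - 1*22795 = (6 + 198) - 22795 = 204 - 22795 = -22591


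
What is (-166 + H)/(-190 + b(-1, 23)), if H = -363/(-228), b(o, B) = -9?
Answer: 12495/15124 ≈ 0.82617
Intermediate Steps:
H = 121/76 (H = -363*(-1/228) = 121/76 ≈ 1.5921)
(-166 + H)/(-190 + b(-1, 23)) = (-166 + 121/76)/(-190 - 9) = -12495/76/(-199) = -12495/76*(-1/199) = 12495/15124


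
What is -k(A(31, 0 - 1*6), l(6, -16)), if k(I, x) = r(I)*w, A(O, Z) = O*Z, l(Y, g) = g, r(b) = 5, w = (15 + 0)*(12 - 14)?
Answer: 150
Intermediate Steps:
w = -30 (w = 15*(-2) = -30)
k(I, x) = -150 (k(I, x) = 5*(-30) = -150)
-k(A(31, 0 - 1*6), l(6, -16)) = -1*(-150) = 150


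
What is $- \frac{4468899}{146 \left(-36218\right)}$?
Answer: $\frac{4468899}{5287828} \approx 0.84513$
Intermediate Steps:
$- \frac{4468899}{146 \left(-36218\right)} = - \frac{4468899}{-5287828} = \left(-4468899\right) \left(- \frac{1}{5287828}\right) = \frac{4468899}{5287828}$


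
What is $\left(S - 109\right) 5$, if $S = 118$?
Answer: $45$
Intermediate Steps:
$\left(S - 109\right) 5 = \left(118 - 109\right) 5 = 9 \cdot 5 = 45$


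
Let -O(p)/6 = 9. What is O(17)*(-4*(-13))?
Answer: -2808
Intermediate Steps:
O(p) = -54 (O(p) = -6*9 = -54)
O(17)*(-4*(-13)) = -(-216)*(-13) = -54*52 = -2808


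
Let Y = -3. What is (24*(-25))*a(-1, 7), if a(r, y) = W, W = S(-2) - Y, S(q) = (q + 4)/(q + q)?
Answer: -1500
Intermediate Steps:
S(q) = (4 + q)/(2*q) (S(q) = (4 + q)/((2*q)) = (4 + q)*(1/(2*q)) = (4 + q)/(2*q))
W = 5/2 (W = (1/2)*(4 - 2)/(-2) - 1*(-3) = (1/2)*(-1/2)*2 + 3 = -1/2 + 3 = 5/2 ≈ 2.5000)
a(r, y) = 5/2
(24*(-25))*a(-1, 7) = (24*(-25))*(5/2) = -600*5/2 = -1500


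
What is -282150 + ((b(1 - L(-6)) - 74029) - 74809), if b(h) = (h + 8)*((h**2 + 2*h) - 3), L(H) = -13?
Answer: -426126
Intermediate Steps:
b(h) = (8 + h)*(-3 + h**2 + 2*h)
-282150 + ((b(1 - L(-6)) - 74029) - 74809) = -282150 + (((-24 + (1 - 1*(-13))**3 + 10*(1 - 1*(-13))**2 + 13*(1 - 1*(-13))) - 74029) - 74809) = -282150 + (((-24 + (1 + 13)**3 + 10*(1 + 13)**2 + 13*(1 + 13)) - 74029) - 74809) = -282150 + (((-24 + 14**3 + 10*14**2 + 13*14) - 74029) - 74809) = -282150 + (((-24 + 2744 + 10*196 + 182) - 74029) - 74809) = -282150 + (((-24 + 2744 + 1960 + 182) - 74029) - 74809) = -282150 + ((4862 - 74029) - 74809) = -282150 + (-69167 - 74809) = -282150 - 143976 = -426126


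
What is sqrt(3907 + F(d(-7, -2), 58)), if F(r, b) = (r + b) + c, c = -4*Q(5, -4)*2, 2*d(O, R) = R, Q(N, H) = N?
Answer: 6*sqrt(109) ≈ 62.642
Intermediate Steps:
d(O, R) = R/2
c = -40 (c = -4*5*2 = -20*2 = -40)
F(r, b) = -40 + b + r (F(r, b) = (r + b) - 40 = (b + r) - 40 = -40 + b + r)
sqrt(3907 + F(d(-7, -2), 58)) = sqrt(3907 + (-40 + 58 + (1/2)*(-2))) = sqrt(3907 + (-40 + 58 - 1)) = sqrt(3907 + 17) = sqrt(3924) = 6*sqrt(109)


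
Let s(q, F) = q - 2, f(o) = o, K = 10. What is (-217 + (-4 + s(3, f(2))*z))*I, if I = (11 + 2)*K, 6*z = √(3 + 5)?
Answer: -28730 + 130*√2/3 ≈ -28669.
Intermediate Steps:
s(q, F) = -2 + q
z = √2/3 (z = √(3 + 5)/6 = √8/6 = (2*√2)/6 = √2/3 ≈ 0.47140)
I = 130 (I = (11 + 2)*10 = 13*10 = 130)
(-217 + (-4 + s(3, f(2))*z))*I = (-217 + (-4 + (-2 + 3)*(√2/3)))*130 = (-217 + (-4 + 1*(√2/3)))*130 = (-217 + (-4 + √2/3))*130 = (-221 + √2/3)*130 = -28730 + 130*√2/3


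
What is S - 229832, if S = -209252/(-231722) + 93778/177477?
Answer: -4725928459055444/20562662697 ≈ -2.2983e+5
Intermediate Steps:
S = 29433921460/20562662697 (S = -209252*(-1/231722) + 93778*(1/177477) = 104626/115861 + 93778/177477 = 29433921460/20562662697 ≈ 1.4314)
S - 229832 = 29433921460/20562662697 - 229832 = -4725928459055444/20562662697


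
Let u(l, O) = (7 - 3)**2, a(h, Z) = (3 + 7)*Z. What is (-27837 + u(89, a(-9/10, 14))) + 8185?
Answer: -19636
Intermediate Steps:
a(h, Z) = 10*Z
u(l, O) = 16 (u(l, O) = 4**2 = 16)
(-27837 + u(89, a(-9/10, 14))) + 8185 = (-27837 + 16) + 8185 = -27821 + 8185 = -19636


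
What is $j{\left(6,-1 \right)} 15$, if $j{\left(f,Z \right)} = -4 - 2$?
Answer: $-90$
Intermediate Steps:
$j{\left(f,Z \right)} = -6$ ($j{\left(f,Z \right)} = -4 - 2 = -6$)
$j{\left(6,-1 \right)} 15 = \left(-6\right) 15 = -90$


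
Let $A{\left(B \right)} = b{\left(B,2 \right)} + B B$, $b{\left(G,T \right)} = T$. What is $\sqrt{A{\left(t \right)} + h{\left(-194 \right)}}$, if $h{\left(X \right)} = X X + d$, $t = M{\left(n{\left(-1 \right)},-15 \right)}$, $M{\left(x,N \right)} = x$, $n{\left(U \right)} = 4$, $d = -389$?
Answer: $\sqrt{37265} \approx 193.04$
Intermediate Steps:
$t = 4$
$h{\left(X \right)} = -389 + X^{2}$ ($h{\left(X \right)} = X X - 389 = X^{2} - 389 = -389 + X^{2}$)
$A{\left(B \right)} = 2 + B^{2}$ ($A{\left(B \right)} = 2 + B B = 2 + B^{2}$)
$\sqrt{A{\left(t \right)} + h{\left(-194 \right)}} = \sqrt{\left(2 + 4^{2}\right) - \left(389 - \left(-194\right)^{2}\right)} = \sqrt{\left(2 + 16\right) + \left(-389 + 37636\right)} = \sqrt{18 + 37247} = \sqrt{37265}$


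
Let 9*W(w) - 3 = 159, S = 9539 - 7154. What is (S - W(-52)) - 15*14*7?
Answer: 897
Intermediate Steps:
S = 2385
W(w) = 18 (W(w) = ⅓ + (⅑)*159 = ⅓ + 53/3 = 18)
(S - W(-52)) - 15*14*7 = (2385 - 1*18) - 15*14*7 = (2385 - 18) - 210*7 = 2367 - 1*1470 = 2367 - 1470 = 897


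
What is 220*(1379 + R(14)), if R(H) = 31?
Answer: 310200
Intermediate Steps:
220*(1379 + R(14)) = 220*(1379 + 31) = 220*1410 = 310200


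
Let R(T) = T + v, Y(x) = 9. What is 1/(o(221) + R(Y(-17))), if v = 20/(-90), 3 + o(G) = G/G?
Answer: 9/61 ≈ 0.14754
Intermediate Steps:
o(G) = -2 (o(G) = -3 + G/G = -3 + 1 = -2)
v = -2/9 (v = 20*(-1/90) = -2/9 ≈ -0.22222)
R(T) = -2/9 + T (R(T) = T - 2/9 = -2/9 + T)
1/(o(221) + R(Y(-17))) = 1/(-2 + (-2/9 + 9)) = 1/(-2 + 79/9) = 1/(61/9) = 9/61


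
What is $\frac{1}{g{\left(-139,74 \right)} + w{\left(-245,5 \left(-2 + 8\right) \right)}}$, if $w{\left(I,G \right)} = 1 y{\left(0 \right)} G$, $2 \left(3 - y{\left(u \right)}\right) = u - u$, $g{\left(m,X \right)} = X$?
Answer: $\frac{1}{164} \approx 0.0060976$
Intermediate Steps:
$y{\left(u \right)} = 3$ ($y{\left(u \right)} = 3 - \frac{u - u}{2} = 3 - 0 = 3 + 0 = 3$)
$w{\left(I,G \right)} = 3 G$ ($w{\left(I,G \right)} = 1 \cdot 3 G = 3 G$)
$\frac{1}{g{\left(-139,74 \right)} + w{\left(-245,5 \left(-2 + 8\right) \right)}} = \frac{1}{74 + 3 \cdot 5 \left(-2 + 8\right)} = \frac{1}{74 + 3 \cdot 5 \cdot 6} = \frac{1}{74 + 3 \cdot 30} = \frac{1}{74 + 90} = \frac{1}{164}$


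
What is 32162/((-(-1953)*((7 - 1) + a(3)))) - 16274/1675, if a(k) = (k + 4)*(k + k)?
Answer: -735859253/78510600 ≈ -9.3727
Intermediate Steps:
a(k) = 2*k*(4 + k) (a(k) = (4 + k)*(2*k) = 2*k*(4 + k))
32162/((-(-1953)*((7 - 1) + a(3)))) - 16274/1675 = 32162/((-(-1953)*((7 - 1) + 2*3*(4 + 3)))) - 16274/1675 = 32162/((-(-1953)*(6 + 2*3*7))) - 16274*1/1675 = 32162/((-(-1953)*(6 + 42))) - 16274/1675 = 32162/((-(-1953)*48)) - 16274/1675 = 32162/((-217*(-432))) - 16274/1675 = 32162/93744 - 16274/1675 = 32162*(1/93744) - 16274/1675 = 16081/46872 - 16274/1675 = -735859253/78510600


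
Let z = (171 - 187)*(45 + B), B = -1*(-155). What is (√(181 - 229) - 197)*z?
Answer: 630400 - 12800*I*√3 ≈ 6.304e+5 - 22170.0*I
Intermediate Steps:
B = 155
z = -3200 (z = (171 - 187)*(45 + 155) = -16*200 = -3200)
(√(181 - 229) - 197)*z = (√(181 - 229) - 197)*(-3200) = (√(-48) - 197)*(-3200) = (4*I*√3 - 197)*(-3200) = (-197 + 4*I*√3)*(-3200) = 630400 - 12800*I*√3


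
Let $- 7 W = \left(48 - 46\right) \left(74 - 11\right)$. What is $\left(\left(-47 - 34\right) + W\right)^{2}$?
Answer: $9801$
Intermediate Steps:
$W = -18$ ($W = - \frac{\left(48 - 46\right) \left(74 - 11\right)}{7} = - \frac{2 \cdot 63}{7} = \left(- \frac{1}{7}\right) 126 = -18$)
$\left(\left(-47 - 34\right) + W\right)^{2} = \left(\left(-47 - 34\right) - 18\right)^{2} = \left(-81 - 18\right)^{2} = \left(-99\right)^{2} = 9801$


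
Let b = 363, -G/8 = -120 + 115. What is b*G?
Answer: 14520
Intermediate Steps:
G = 40 (G = -8*(-120 + 115) = -8*(-5) = 40)
b*G = 363*40 = 14520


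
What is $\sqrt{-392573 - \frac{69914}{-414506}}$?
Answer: $\frac{22 i \sqrt{34839870333529}}{207253} \approx 626.56 i$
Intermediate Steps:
$\sqrt{-392573 - \frac{69914}{-414506}} = \sqrt{-392573 - - \frac{34957}{207253}} = \sqrt{-392573 + \frac{34957}{207253}} = \sqrt{- \frac{81361897012}{207253}} = \frac{22 i \sqrt{34839870333529}}{207253}$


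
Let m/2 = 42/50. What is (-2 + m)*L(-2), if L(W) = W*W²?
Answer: 64/25 ≈ 2.5600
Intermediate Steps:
L(W) = W³
m = 42/25 (m = 2*(42/50) = 2*(42*(1/50)) = 2*(21/25) = 42/25 ≈ 1.6800)
(-2 + m)*L(-2) = (-2 + 42/25)*(-2)³ = -8/25*(-8) = 64/25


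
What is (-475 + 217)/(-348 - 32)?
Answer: 129/190 ≈ 0.67895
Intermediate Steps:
(-475 + 217)/(-348 - 32) = -258/(-380) = -258*(-1/380) = 129/190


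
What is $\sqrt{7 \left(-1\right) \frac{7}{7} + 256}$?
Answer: $\sqrt{249} \approx 15.78$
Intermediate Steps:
$\sqrt{7 \left(-1\right) \frac{7}{7} + 256} = \sqrt{- 7 \cdot 7 \cdot \frac{1}{7} + 256} = \sqrt{\left(-7\right) 1 + 256} = \sqrt{-7 + 256} = \sqrt{249}$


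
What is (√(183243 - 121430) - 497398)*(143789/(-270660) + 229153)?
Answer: -15424910645994509/135330 + 62022407191*√61813/270660 ≈ -1.1392e+11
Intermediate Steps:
(√(183243 - 121430) - 497398)*(143789/(-270660) + 229153) = (√61813 - 497398)*(143789*(-1/270660) + 229153) = (-497398 + √61813)*(-143789/270660 + 229153) = (-497398 + √61813)*(62022407191/270660) = -15424910645994509/135330 + 62022407191*√61813/270660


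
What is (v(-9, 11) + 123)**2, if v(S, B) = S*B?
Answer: 576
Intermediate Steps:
v(S, B) = B*S
(v(-9, 11) + 123)**2 = (11*(-9) + 123)**2 = (-99 + 123)**2 = 24**2 = 576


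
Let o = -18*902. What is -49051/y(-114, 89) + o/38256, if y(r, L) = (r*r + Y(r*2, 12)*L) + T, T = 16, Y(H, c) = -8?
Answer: -21627061/4901550 ≈ -4.4123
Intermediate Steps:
y(r, L) = 16 + r² - 8*L (y(r, L) = (r*r - 8*L) + 16 = (r² - 8*L) + 16 = 16 + r² - 8*L)
o = -16236
-49051/y(-114, 89) + o/38256 = -49051/(16 + (-114)² - 8*89) - 16236/38256 = -49051/(16 + 12996 - 712) - 16236*1/38256 = -49051/12300 - 1353/3188 = -21627061/4901550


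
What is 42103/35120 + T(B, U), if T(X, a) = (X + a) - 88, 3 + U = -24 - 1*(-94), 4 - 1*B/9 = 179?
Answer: -56009417/35120 ≈ -1594.8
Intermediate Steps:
B = -1575 (B = 36 - 9*179 = 36 - 1611 = -1575)
U = 67 (U = -3 + (-24 - 1*(-94)) = -3 + (-24 + 94) = -3 + 70 = 67)
T(X, a) = -88 + X + a
42103/35120 + T(B, U) = 42103/35120 + (-88 - 1575 + 67) = 42103*(1/35120) - 1596 = 42103/35120 - 1596 = -56009417/35120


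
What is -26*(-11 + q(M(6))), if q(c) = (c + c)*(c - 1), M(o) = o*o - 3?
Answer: -54626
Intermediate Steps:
M(o) = -3 + o² (M(o) = o² - 3 = -3 + o²)
q(c) = 2*c*(-1 + c) (q(c) = (2*c)*(-1 + c) = 2*c*(-1 + c))
-26*(-11 + q(M(6))) = -26*(-11 + 2*(-3 + 6²)*(-1 + (-3 + 6²))) = -26*(-11 + 2*(-3 + 36)*(-1 + (-3 + 36))) = -26*(-11 + 2*33*(-1 + 33)) = -26*(-11 + 2*33*32) = -26*(-11 + 2112) = -26*2101 = -54626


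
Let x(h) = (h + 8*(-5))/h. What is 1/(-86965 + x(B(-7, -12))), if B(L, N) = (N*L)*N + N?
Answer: -51/4435162 ≈ -1.1499e-5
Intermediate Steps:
B(L, N) = N + L*N² (B(L, N) = (L*N)*N + N = L*N² + N = N + L*N²)
x(h) = (-40 + h)/h (x(h) = (h - 40)/h = (-40 + h)/h)
1/(-86965 + x(B(-7, -12))) = 1/(-86965 + (-40 - 12*(1 - 7*(-12)))/((-12*(1 - 7*(-12))))) = 1/(-86965 + (-40 - 12*(1 + 84))/((-12*(1 + 84)))) = 1/(-86965 + (-40 - 12*85)/((-12*85))) = 1/(-86965 + (-40 - 1020)/(-1020)) = 1/(-86965 - 1/1020*(-1060)) = 1/(-86965 + 53/51) = 1/(-4435162/51) = -51/4435162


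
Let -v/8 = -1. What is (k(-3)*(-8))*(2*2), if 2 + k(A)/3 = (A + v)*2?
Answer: -768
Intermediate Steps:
v = 8 (v = -8*(-1) = 8)
k(A) = 42 + 6*A (k(A) = -6 + 3*((A + 8)*2) = -6 + 3*((8 + A)*2) = -6 + 3*(16 + 2*A) = -6 + (48 + 6*A) = 42 + 6*A)
(k(-3)*(-8))*(2*2) = ((42 + 6*(-3))*(-8))*(2*2) = ((42 - 18)*(-8))*4 = (24*(-8))*4 = -192*4 = -768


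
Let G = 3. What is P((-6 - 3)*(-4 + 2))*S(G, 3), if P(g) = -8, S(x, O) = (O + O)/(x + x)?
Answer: -8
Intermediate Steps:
S(x, O) = O/x (S(x, O) = (2*O)/((2*x)) = (2*O)*(1/(2*x)) = O/x)
P((-6 - 3)*(-4 + 2))*S(G, 3) = -24/3 = -8*1 = -8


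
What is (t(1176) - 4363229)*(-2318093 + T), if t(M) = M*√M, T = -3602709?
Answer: 25833814989658 - 97480084128*√6 ≈ 2.5595e+13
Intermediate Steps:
t(M) = M^(3/2)
(t(1176) - 4363229)*(-2318093 + T) = (1176^(3/2) - 4363229)*(-2318093 - 3602709) = (16464*√6 - 4363229)*(-5920802) = (-4363229 + 16464*√6)*(-5920802) = 25833814989658 - 97480084128*√6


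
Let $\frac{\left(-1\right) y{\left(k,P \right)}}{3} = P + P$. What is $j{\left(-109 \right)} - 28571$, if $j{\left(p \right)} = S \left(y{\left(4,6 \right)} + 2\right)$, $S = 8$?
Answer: $-28843$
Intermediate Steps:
$y{\left(k,P \right)} = - 6 P$ ($y{\left(k,P \right)} = - 3 \left(P + P\right) = - 3 \cdot 2 P = - 6 P$)
$j{\left(p \right)} = -272$ ($j{\left(p \right)} = 8 \left(\left(-6\right) 6 + 2\right) = 8 \left(-36 + 2\right) = 8 \left(-34\right) = -272$)
$j{\left(-109 \right)} - 28571 = -272 - 28571 = -28843$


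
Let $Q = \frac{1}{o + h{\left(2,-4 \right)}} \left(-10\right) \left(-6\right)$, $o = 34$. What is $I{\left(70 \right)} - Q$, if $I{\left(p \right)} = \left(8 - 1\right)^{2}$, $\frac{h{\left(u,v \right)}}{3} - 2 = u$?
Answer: $\frac{1097}{23} \approx 47.696$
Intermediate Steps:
$h{\left(u,v \right)} = 6 + 3 u$
$I{\left(p \right)} = 49$ ($I{\left(p \right)} = 7^{2} = 49$)
$Q = \frac{30}{23}$ ($Q = \frac{1}{34 + \left(6 + 3 \cdot 2\right)} \left(-10\right) \left(-6\right) = \frac{1}{34 + \left(6 + 6\right)} \left(-10\right) \left(-6\right) = \frac{1}{34 + 12} \left(-10\right) \left(-6\right) = \frac{1}{46} \left(-10\right) \left(-6\right) = \left(- \frac{5}{23}\right) \left(-6\right) = \frac{30}{23} \approx 1.3043$)
$I{\left(70 \right)} - Q = 49 - \frac{30}{23} = \frac{1097}{23}$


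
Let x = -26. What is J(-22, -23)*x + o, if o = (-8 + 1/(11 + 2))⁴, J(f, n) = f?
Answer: 128887773/28561 ≈ 4512.7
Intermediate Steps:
o = 112550881/28561 (o = (-8 + 1/13)⁴ = (-103/13)⁴ = 112550881/28561 ≈ 3940.7)
J(-22, -23)*x + o = -22*(-26) + 112550881/28561 = 572 + 112550881/28561 = 128887773/28561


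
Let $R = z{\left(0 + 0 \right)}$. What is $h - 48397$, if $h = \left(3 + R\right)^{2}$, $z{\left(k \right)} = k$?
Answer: $-48388$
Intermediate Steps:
$R = 0$ ($R = 0 + 0 = 0$)
$h = 9$ ($h = \left(3 + 0\right)^{2} = 3^{2} = 9$)
$h - 48397 = 9 - 48397 = -48388$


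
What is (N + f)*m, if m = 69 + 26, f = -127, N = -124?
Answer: -23845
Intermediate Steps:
m = 95
(N + f)*m = (-124 - 127)*95 = -251*95 = -23845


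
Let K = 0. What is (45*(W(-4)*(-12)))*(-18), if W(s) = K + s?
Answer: -38880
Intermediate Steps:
W(s) = s (W(s) = 0 + s = s)
(45*(W(-4)*(-12)))*(-18) = (45*(-4*(-12)))*(-18) = (45*48)*(-18) = 2160*(-18) = -38880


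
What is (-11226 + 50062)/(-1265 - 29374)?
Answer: -5548/4377 ≈ -1.2675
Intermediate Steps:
(-11226 + 50062)/(-1265 - 29374) = 38836/(-30639) = 38836*(-1/30639) = -5548/4377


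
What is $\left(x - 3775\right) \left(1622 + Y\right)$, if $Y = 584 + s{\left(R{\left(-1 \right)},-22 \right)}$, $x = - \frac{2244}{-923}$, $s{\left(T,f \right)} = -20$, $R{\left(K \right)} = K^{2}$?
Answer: $- \frac{7611829066}{923} \approx -8.2468 \cdot 10^{6}$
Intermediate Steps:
$x = \frac{2244}{923}$ ($x = \left(-2244\right) \left(- \frac{1}{923}\right) = \frac{2244}{923} \approx 2.4312$)
$Y = 564$ ($Y = 584 - 20 = 564$)
$\left(x - 3775\right) \left(1622 + Y\right) = \left(\frac{2244}{923} - 3775\right) \left(1622 + 564\right) = \left(- \frac{3482081}{923}\right) 2186 = - \frac{7611829066}{923}$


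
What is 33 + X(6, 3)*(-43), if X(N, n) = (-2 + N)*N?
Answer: -999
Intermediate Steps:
X(N, n) = N*(-2 + N)
33 + X(6, 3)*(-43) = 33 + (6*(-2 + 6))*(-43) = 33 + (6*4)*(-43) = 33 + 24*(-43) = 33 - 1032 = -999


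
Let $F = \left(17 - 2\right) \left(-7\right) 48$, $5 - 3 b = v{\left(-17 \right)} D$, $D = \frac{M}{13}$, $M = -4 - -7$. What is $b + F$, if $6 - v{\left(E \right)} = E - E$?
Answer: $- \frac{196513}{39} \approx -5038.8$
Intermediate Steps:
$v{\left(E \right)} = 6$ ($v{\left(E \right)} = 6 - \left(E - E\right) = 6 - 0 = 6 + 0 = 6$)
$M = 3$ ($M = -4 + 7 = 3$)
$D = \frac{3}{13} \approx 0.23077$
$b = \frac{47}{39}$ ($b = \frac{5}{3} - \frac{6 \cdot \frac{3}{13}}{3} = \frac{5}{3} - \frac{6}{13} = \frac{47}{39} \approx 1.2051$)
$F = -5040$ ($F = 15 \left(-7\right) 48 = \left(-105\right) 48 = -5040$)
$b + F = \frac{47}{39} - 5040 = - \frac{196513}{39}$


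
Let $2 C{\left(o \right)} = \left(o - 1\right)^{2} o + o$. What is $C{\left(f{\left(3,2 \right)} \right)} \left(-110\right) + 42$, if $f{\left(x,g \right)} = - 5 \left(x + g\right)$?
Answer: $930917$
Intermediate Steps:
$f{\left(x,g \right)} = - 5 g - 5 x$ ($f{\left(x,g \right)} = - 5 \left(g + x\right) = - 5 g - 5 x$)
$C{\left(o \right)} = \frac{o}{2} + \frac{o \left(-1 + o\right)^{2}}{2}$ ($C{\left(o \right)} = \frac{\left(o - 1\right)^{2} o + o}{2} = \frac{\left(-1 + o\right)^{2} o + o}{2} = \frac{o \left(-1 + o\right)^{2} + o}{2} = \frac{o + o \left(-1 + o\right)^{2}}{2} = \frac{o}{2} + \frac{o \left(-1 + o\right)^{2}}{2}$)
$C{\left(f{\left(3,2 \right)} \right)} \left(-110\right) + 42 = \frac{\left(\left(-5\right) 2 - 15\right) \left(1 + \left(-1 - 25\right)^{2}\right)}{2} \left(-110\right) + 42 = \frac{\left(-10 - 15\right) \left(1 + \left(-1 - 25\right)^{2}\right)}{2} \left(-110\right) + 42 = \frac{1}{2} \left(-25\right) \left(1 + \left(-1 - 25\right)^{2}\right) \left(-110\right) + 42 = \frac{1}{2} \left(-25\right) \left(1 + \left(-26\right)^{2}\right) \left(-110\right) + 42 = \frac{1}{2} \left(-25\right) \left(1 + 676\right) \left(-110\right) + 42 = \frac{1}{2} \left(-25\right) 677 \left(-110\right) + 42 = \left(- \frac{16925}{2}\right) \left(-110\right) + 42 = 930875 + 42 = 930917$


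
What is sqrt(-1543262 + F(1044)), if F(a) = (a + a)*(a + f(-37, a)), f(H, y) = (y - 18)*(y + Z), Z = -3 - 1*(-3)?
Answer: sqrt(2237185282) ≈ 47299.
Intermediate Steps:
Z = 0 (Z = -3 + 3 = 0)
f(H, y) = y*(-18 + y) (f(H, y) = (y - 18)*(y + 0) = (-18 + y)*y = y*(-18 + y))
F(a) = 2*a*(a + a*(-18 + a)) (F(a) = (a + a)*(a + a*(-18 + a)) = (2*a)*(a + a*(-18 + a)) = 2*a*(a + a*(-18 + a)))
sqrt(-1543262 + F(1044)) = sqrt(-1543262 + 2*1044**2*(-17 + 1044)) = sqrt(-1543262 + 2*1089936*1027) = sqrt(-1543262 + 2238728544) = sqrt(2237185282)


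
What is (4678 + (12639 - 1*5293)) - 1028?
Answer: 10996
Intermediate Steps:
(4678 + (12639 - 1*5293)) - 1028 = (4678 + (12639 - 5293)) - 1028 = (4678 + 7346) - 1028 = 12024 - 1028 = 10996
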